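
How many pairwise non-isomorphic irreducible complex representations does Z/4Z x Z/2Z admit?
8

Derivation: The number of irreducible complex representations of a finite group equals its number of conjugacy classes. Z/4Z x Z/2Z is abelian of order 8, so every element is its own conjugacy class: 8 classes, so Z/4Z x Z/2Z (order 8) has exactly 8 irreducible complex representations.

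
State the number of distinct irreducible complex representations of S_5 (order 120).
7

The number of irreducible complex representations of a finite group equals its number of conjugacy classes. Conjugacy classes in S_5 correspond to cycle types, i.e. partitions of 5; there are p(5) = 7 of them, so S_5 (order 120) has exactly 7 irreducible complex representations.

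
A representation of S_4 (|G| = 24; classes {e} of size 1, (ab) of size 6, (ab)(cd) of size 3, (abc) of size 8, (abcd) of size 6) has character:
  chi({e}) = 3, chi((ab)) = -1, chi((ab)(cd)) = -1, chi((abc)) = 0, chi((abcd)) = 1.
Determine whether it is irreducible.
Irreducible: <chi, chi> = 1.

Details: <chi, chi> = (1/|G|) sum_C |C| * |chi(C)|^2 = (1/24)[1*|3|^2 + 6*|-1|^2 + 3*|-1|^2 + 8*|0|^2 + 6*|1|^2]
  = (1/24)[(9) + (6) + (3) + (0) + (6)] = 24/24 = 1.
A character is irreducible iff <chi, chi> = 1, so this representation is irreducible.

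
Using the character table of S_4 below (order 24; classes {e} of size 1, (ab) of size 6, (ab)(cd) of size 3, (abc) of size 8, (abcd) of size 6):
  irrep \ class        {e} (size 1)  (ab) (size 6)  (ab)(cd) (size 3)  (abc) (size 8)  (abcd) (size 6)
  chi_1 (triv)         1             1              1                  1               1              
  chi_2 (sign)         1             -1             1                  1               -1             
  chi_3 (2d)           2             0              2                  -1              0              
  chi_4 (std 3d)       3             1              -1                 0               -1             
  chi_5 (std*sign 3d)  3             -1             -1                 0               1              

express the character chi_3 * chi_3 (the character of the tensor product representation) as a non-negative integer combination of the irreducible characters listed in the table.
chi_3 tensor chi_3 = chi_1 + chi_2 + chi_3 (all other irreducibles have multiplicity 0).

Working: The character of a tensor product is the pointwise product (chi_3 * chi_3)(C) = chi_3(C) * chi_3(C):
  {e}: (2)*(2), (ab): (0)*(0), (ab)(cd): (2)*(2), (abc): (-1)*(-1), (abcd): (0)*(0)
so (chi_3 * chi_3) takes values
  {e} -> 4, (ab) -> 0, (ab)(cd) -> 4, (abc) -> 1, (abcd) -> 0.
Now take the inner product of this character with each irreducible chi from the table, <chi_3*chi_3, chi> = (1/24) sum_C |C| (chi_3*chi_3)(C) conj(chi(C)):
  <chi_3*chi_3, chi_1> = (1/24)[1*(4)*conj(1) + 6*(0)*conj(1) + 3*(4)*conj(1) + 8*(1)*conj(1) + 6*(0)*conj(1)]
      = (1/24)[(4) + (0) + (12) + (8) + (0)] = 24/24 = 1
  <chi_3*chi_3, chi_2> = (1/24)[1*(4)*conj(1) + 6*(0)*conj(-1) + 3*(4)*conj(1) + 8*(1)*conj(1) + 6*(0)*conj(-1)]
      = (1/24)[(4) + (0) + (12) + (8) + (0)] = 24/24 = 1
  <chi_3*chi_3, chi_3> = (1/24)[1*(4)*conj(2) + 6*(0)*conj(0) + 3*(4)*conj(2) + 8*(1)*conj(-1) + 6*(0)*conj(0)]
      = (1/24)[(8) + (0) + (24) + (-8) + (0)] = 24/24 = 1
  <chi_3*chi_3, chi_4> = (1/24)[1*(4)*conj(3) + 6*(0)*conj(1) + 3*(4)*conj(-1) + 8*(1)*conj(0) + 6*(0)*conj(-1)]
      = (1/24)[(12) + (0) + (-12) + (0) + (0)] = 0/24 = 0
  <chi_3*chi_3, chi_5> = (1/24)[1*(4)*conj(3) + 6*(0)*conj(-1) + 3*(4)*conj(-1) + 8*(1)*conj(0) + 6*(0)*conj(1)]
      = (1/24)[(12) + (0) + (-12) + (0) + (0)] = 0/24 = 0
Hence the multiplicities are chi_1: 1, chi_2: 1, chi_3: 1. Dimension check: dim(chi_3)*dim(chi_3) = 2*2 = 4 and sum (mult * dim) = 1*1 + 1*1 + 1*2 = 4.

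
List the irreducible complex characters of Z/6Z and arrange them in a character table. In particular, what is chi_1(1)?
Character table of Z/6Z (irreps indexed chi_0,...,chi_5 with chi_k(m) = zeta_6^(k*m), zeta_6 = exp(2*pi*i/6)):
  irrep \ class  {0} (size 1)  {1} (size 1)    {2} (size 1)    {3} (size 1)  {4} (size 1)    {5} (size 1)  
  chi_0          1             1               1               1             1               1             
  chi_1          1             exp(I*pi/3)     exp(2*I*pi/3)   -1            exp(-2*I*pi/3)  exp(-I*pi/3)  
  chi_2          1             exp(2*I*pi/3)   exp(-2*I*pi/3)  1             exp(2*I*pi/3)   exp(-2*I*pi/3)
  chi_3          1             -1              1               -1            1               -1            
  chi_4          1             exp(-2*I*pi/3)  exp(2*I*pi/3)   1             exp(-2*I*pi/3)  exp(2*I*pi/3) 
  chi_5          1             exp(-I*pi/3)    exp(-2*I*pi/3)  -1            exp(2*I*pi/3)   exp(I*pi/3)   

Spot check: chi_1(1) = zeta_6^(1*1) = zeta_6^1 = exp(I*pi/3).

Working: Z/6Z is abelian, so all 6 irreducible complex representations are 1-dimensional. They are given by chi_k(m) = zeta_6^(k*m) for k = 0,...,5. Row orthogonality: sum_m chi_k(m) conj(chi_l(m)) = 6 * [k = l].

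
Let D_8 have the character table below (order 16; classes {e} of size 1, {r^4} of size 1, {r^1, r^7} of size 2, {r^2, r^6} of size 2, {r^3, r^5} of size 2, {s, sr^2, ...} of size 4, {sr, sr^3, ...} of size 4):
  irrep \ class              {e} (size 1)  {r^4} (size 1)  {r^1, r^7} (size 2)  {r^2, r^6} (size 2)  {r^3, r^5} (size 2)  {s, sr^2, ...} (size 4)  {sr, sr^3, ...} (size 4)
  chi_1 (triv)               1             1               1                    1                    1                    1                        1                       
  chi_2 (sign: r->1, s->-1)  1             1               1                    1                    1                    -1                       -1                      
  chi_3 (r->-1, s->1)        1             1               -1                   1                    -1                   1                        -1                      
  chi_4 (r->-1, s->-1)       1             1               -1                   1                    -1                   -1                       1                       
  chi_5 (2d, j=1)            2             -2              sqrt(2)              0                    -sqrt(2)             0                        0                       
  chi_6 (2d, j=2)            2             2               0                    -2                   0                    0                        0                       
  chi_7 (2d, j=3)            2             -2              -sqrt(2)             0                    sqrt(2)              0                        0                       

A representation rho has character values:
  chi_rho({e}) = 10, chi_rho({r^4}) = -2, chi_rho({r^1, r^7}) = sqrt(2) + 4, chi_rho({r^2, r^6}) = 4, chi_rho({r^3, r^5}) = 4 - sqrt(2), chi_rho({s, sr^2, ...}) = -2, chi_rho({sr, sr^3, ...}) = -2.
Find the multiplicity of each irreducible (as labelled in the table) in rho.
Multiplicities: chi_1: 1, chi_2: 3, chi_3: 0, chi_4: 0, chi_5: 2, chi_6: 0, chi_7: 1.

Argument: Use <chi_rho, chi> = (1/|G|) sum_C |C| * chi_rho(C) * conj(chi(C)) with |G| = 16 for each irreducible chi in the table:
  <chi_rho, chi_1> = (1/16)[1*(10)*conj(1) + 1*(-2)*conj(1) + 2*(sqrt(2) + 4)*conj(1) + 2*(4)*conj(1) + 2*(4 - sqrt(2))*conj(1) + 4*(-2)*conj(1) + 4*(-2)*conj(1)]
      = (1/16)[(10) + (-2) + (2*sqrt(2) + 8) + (8) + (8 - 2*sqrt(2)) + (-8) + (-8)] = 16/16 = 1
  <chi_rho, chi_2> = (1/16)[1*(10)*conj(1) + 1*(-2)*conj(1) + 2*(sqrt(2) + 4)*conj(1) + 2*(4)*conj(1) + 2*(4 - sqrt(2))*conj(1) + 4*(-2)*conj(-1) + 4*(-2)*conj(-1)]
      = (1/16)[(10) + (-2) + (2*sqrt(2) + 8) + (8) + (8 - 2*sqrt(2)) + (8) + (8)] = 48/16 = 3
  <chi_rho, chi_3> = (1/16)[1*(10)*conj(1) + 1*(-2)*conj(1) + 2*(sqrt(2) + 4)*conj(-1) + 2*(4)*conj(1) + 2*(4 - sqrt(2))*conj(-1) + 4*(-2)*conj(1) + 4*(-2)*conj(-1)]
      = (1/16)[(10) + (-2) + (-8 - 2*sqrt(2)) + (8) + (-8 + 2*sqrt(2)) + (-8) + (8)] = 0/16 = 0
  <chi_rho, chi_4> = (1/16)[1*(10)*conj(1) + 1*(-2)*conj(1) + 2*(sqrt(2) + 4)*conj(-1) + 2*(4)*conj(1) + 2*(4 - sqrt(2))*conj(-1) + 4*(-2)*conj(-1) + 4*(-2)*conj(1)]
      = (1/16)[(10) + (-2) + (-8 - 2*sqrt(2)) + (8) + (-8 + 2*sqrt(2)) + (8) + (-8)] = 0/16 = 0
  <chi_rho, chi_5> = (1/16)[1*(10)*conj(2) + 1*(-2)*conj(-2) + 2*(sqrt(2) + 4)*conj(sqrt(2)) + 2*(4)*conj(0) + 2*(4 - sqrt(2))*conj(-sqrt(2)) + 4*(-2)*conj(0) + 4*(-2)*conj(0)]
      = (1/16)[(20) + (4) + (4 + 8*sqrt(2)) + (0) + (4 - 8*sqrt(2)) + (0) + (0)] = 32/16 = 2
  <chi_rho, chi_6> = (1/16)[1*(10)*conj(2) + 1*(-2)*conj(2) + 2*(sqrt(2) + 4)*conj(0) + 2*(4)*conj(-2) + 2*(4 - sqrt(2))*conj(0) + 4*(-2)*conj(0) + 4*(-2)*conj(0)]
      = (1/16)[(20) + (-4) + (0) + (-16) + (0) + (0) + (0)] = 0/16 = 0
  <chi_rho, chi_7> = (1/16)[1*(10)*conj(2) + 1*(-2)*conj(-2) + 2*(sqrt(2) + 4)*conj(-sqrt(2)) + 2*(4)*conj(0) + 2*(4 - sqrt(2))*conj(sqrt(2)) + 4*(-2)*conj(0) + 4*(-2)*conj(0)]
      = (1/16)[(20) + (4) + (-8*sqrt(2) - 4) + (0) + (-4 + 8*sqrt(2)) + (0) + (0)] = 16/16 = 1
Dimension check: dim(rho) = sum (mult * dim) = 1*1 + 3*1 + 0*1 + 0*1 + 2*2 + 0*2 + 1*2 = 10 = chi_rho(e) = 10.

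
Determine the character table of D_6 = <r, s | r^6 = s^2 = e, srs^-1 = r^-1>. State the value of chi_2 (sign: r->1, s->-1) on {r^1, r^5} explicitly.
Conjugacy classes: {e} of size 1, {r^3} of size 1, {r^1, r^5} of size 2, {r^2, r^4} of size 2, {s, sr^2, ...} of size 3, {sr, sr^3, ...} of size 3.
Character table:
  irrep \ class              {e} (size 1)  {r^3} (size 1)  {r^1, r^5} (size 2)  {r^2, r^4} (size 2)  {s, sr^2, ...} (size 3)  {sr, sr^3, ...} (size 3)
  chi_1 (triv)               1             1               1                    1                    1                        1                       
  chi_2 (sign: r->1, s->-1)  1             1               1                    1                    -1                       -1                      
  chi_3 (r->-1, s->1)        1             -1              -1                   1                    1                        -1                      
  chi_4 (r->-1, s->-1)       1             -1              -1                   1                    -1                       1                       
  chi_5 (2d, j=1)            2             -2              1                    -1                   0                        0                       
  chi_6 (2d, j=2)            2             2               -1                   -1                   0                        0                       

Spot check: chi_2 (sign: r->1, s->-1) on {r^1, r^5} = 1.

Details: D_6 has order 2*6 = 12 with 6 conjugacy classes, hence 6 irreducibles. Sum of squared dims 1 + 1 + 1 + 1 + 4 + 4 = 12 = |G|. Linear characters come from the abelianisation; the 2-dimensional irreps have character r^k -> 2*cos(2*pi*j*k/6), reflections -> 0.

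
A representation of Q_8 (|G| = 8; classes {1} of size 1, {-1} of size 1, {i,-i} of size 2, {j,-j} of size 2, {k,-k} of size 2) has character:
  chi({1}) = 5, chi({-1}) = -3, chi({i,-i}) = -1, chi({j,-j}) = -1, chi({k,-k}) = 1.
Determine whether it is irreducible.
Not irreducible (reducible): <chi, chi> = 5 > 1.

Working: <chi, chi> = (1/|G|) sum_C |C| * |chi(C)|^2 = (1/8)[1*|5|^2 + 1*|-3|^2 + 2*|-1|^2 + 2*|-1|^2 + 2*|1|^2]
  = (1/8)[(25) + (9) + (2) + (2) + (2)] = 40/8 = 5.
A character is irreducible iff <chi, chi> = 1, so this representation is reducible.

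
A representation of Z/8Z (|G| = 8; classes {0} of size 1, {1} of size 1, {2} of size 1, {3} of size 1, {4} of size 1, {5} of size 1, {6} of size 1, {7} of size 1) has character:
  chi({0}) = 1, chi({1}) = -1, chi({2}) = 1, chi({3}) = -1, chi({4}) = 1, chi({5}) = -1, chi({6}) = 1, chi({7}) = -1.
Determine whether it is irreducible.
Irreducible: <chi, chi> = 1.

Reasoning: <chi, chi> = (1/|G|) sum_C |C| * |chi(C)|^2 = (1/8)[1*|1|^2 + 1*|-1|^2 + 1*|1|^2 + 1*|-1|^2 + 1*|1|^2 + 1*|-1|^2 + 1*|1|^2 + 1*|-1|^2]
  = (1/8)[(1) + (1) + (1) + (1) + (1) + (1) + (1) + (1)] = 8/8 = 1.
(Exp terms are combined using exp(i*s)*conj(exp(i*t)) = exp(i*(s-t)), and sums of them are collapsed using the identity that for every m > 1 the m distinct m-th roots of unity sum to 0, e.g. 1 + exp(2*I*pi/3) + exp(-2*I*pi/3) = 0.)
A character is irreducible iff <chi, chi> = 1, so this representation is irreducible.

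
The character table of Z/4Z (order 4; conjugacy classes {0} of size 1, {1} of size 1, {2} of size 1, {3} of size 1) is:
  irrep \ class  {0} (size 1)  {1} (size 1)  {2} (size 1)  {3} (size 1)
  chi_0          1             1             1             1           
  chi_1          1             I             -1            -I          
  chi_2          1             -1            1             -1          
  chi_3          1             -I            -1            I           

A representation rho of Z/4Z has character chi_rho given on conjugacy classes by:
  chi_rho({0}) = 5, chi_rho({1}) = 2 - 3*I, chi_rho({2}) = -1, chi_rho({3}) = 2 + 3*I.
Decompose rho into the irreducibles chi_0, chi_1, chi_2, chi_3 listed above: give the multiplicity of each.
Multiplicities: chi_0: 2, chi_1: 0, chi_2: 0, chi_3: 3.

Solution. Use <chi_rho, chi> = (1/|G|) sum_C |C| * chi_rho(C) * conj(chi(C)) with |G| = 4 for each irreducible chi in the table:
  <chi_rho, chi_0> = (1/4)[1*(5)*conj(1) + 1*(2 - 3*I)*conj(1) + 1*(-1)*conj(1) + 1*(2 + 3*I)*conj(1)]
      = (1/4)[(5) + (2 - 3*I) + (-1) + (2 + 3*I)] = 8/4 = 2
  <chi_rho, chi_1> = (1/4)[1*(5)*conj(1) + 1*(2 - 3*I)*conj(I) + 1*(-1)*conj(-1) + 1*(2 + 3*I)*conj(-I)]
      = (1/4)[(5) + (-3 - 2*I) + (1) + (-3 + 2*I)] = 0/4 = 0
  <chi_rho, chi_2> = (1/4)[1*(5)*conj(1) + 1*(2 - 3*I)*conj(-1) + 1*(-1)*conj(1) + 1*(2 + 3*I)*conj(-1)]
      = (1/4)[(5) + (-2 + 3*I) + (-1) + (-2 - 3*I)] = 0/4 = 0
  <chi_rho, chi_3> = (1/4)[1*(5)*conj(1) + 1*(2 - 3*I)*conj(-I) + 1*(-1)*conj(-1) + 1*(2 + 3*I)*conj(I)]
      = (1/4)[(5) + (3 + 2*I) + (1) + (3 - 2*I)] = 12/4 = 3
(Exp terms are combined using exp(i*s)*conj(exp(i*t)) = exp(i*(s-t)), and sums of them are collapsed using the identity that for every m > 1 the m distinct m-th roots of unity sum to 0, e.g. 1 + exp(2*I*pi/3) + exp(-2*I*pi/3) = 0.)
Dimension check: dim(rho) = sum (mult * dim) = 2*1 + 0*1 + 0*1 + 3*1 = 5 = chi_rho(e) = 5.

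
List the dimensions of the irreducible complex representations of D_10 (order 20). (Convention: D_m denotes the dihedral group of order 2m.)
Dimensions: 1, 1, 1, 1, 2, 2, 2, 2

Solution. There are 8 irreducibles (= number of conjugacy classes). Their dimensions d_i satisfy sum d_i^2 = |G| = 20: 1 + 1 + 1 + 1 + 4 + 4 + 4 + 4 = 20.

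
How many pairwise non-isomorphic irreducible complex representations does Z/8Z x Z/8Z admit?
64

Proof sketch: The number of irreducible complex representations of a finite group equals its number of conjugacy classes. Z/8Z x Z/8Z is abelian of order 64, so every element is its own conjugacy class: 64 classes, so Z/8Z x Z/8Z (order 64) has exactly 64 irreducible complex representations.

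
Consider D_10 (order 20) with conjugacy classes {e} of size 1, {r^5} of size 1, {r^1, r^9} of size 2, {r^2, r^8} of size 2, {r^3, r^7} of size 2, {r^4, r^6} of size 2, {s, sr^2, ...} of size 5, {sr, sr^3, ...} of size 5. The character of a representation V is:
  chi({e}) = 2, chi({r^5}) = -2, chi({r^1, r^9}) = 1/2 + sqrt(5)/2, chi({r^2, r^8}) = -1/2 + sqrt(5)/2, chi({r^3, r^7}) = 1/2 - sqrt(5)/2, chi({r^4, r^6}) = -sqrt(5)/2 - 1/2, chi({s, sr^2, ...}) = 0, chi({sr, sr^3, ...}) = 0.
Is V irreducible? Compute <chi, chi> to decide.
Irreducible: <chi, chi> = 1.

Working: <chi, chi> = (1/|G|) sum_C |C| * |chi(C)|^2 = (1/20)[1*|2|^2 + 1*|-2|^2 + 2*|1/2 + sqrt(5)/2|^2 + 2*|-1/2 + sqrt(5)/2|^2 + 2*|1/2 - sqrt(5)/2|^2 + 2*|-sqrt(5)/2 - 1/2|^2 + 5*|0|^2 + 5*|0|^2]
  = (1/20)[(4) + (4) + (sqrt(5) + 3) + (3 - sqrt(5)) + (3 - sqrt(5)) + (sqrt(5) + 3) + (0) + (0)] = 20/20 = 1.
A character is irreducible iff <chi, chi> = 1, so this representation is irreducible.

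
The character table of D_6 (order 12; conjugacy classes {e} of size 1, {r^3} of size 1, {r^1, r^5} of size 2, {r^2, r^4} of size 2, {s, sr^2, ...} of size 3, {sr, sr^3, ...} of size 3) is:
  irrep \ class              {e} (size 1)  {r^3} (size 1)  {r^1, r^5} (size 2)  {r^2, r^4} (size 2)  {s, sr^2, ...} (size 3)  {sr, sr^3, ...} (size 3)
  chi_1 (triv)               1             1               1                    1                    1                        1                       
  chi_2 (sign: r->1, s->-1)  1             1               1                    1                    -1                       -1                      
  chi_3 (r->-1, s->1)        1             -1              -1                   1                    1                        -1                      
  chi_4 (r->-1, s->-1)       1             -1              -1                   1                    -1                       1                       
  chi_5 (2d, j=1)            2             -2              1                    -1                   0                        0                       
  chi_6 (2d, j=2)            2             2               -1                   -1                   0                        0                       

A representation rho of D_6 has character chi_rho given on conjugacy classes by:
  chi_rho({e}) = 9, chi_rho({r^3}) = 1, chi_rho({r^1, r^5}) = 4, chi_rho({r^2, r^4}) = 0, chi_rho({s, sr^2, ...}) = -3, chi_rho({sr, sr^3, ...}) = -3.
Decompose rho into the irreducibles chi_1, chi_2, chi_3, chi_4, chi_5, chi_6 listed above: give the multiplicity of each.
Multiplicities: chi_1: 0, chi_2: 3, chi_3: 0, chi_4: 0, chi_5: 2, chi_6: 1.

Proof sketch: Use <chi_rho, chi> = (1/|G|) sum_C |C| * chi_rho(C) * conj(chi(C)) with |G| = 12 for each irreducible chi in the table:
  <chi_rho, chi_1> = (1/12)[1*(9)*conj(1) + 1*(1)*conj(1) + 2*(4)*conj(1) + 2*(0)*conj(1) + 3*(-3)*conj(1) + 3*(-3)*conj(1)]
      = (1/12)[(9) + (1) + (8) + (0) + (-9) + (-9)] = 0/12 = 0
  <chi_rho, chi_2> = (1/12)[1*(9)*conj(1) + 1*(1)*conj(1) + 2*(4)*conj(1) + 2*(0)*conj(1) + 3*(-3)*conj(-1) + 3*(-3)*conj(-1)]
      = (1/12)[(9) + (1) + (8) + (0) + (9) + (9)] = 36/12 = 3
  <chi_rho, chi_3> = (1/12)[1*(9)*conj(1) + 1*(1)*conj(-1) + 2*(4)*conj(-1) + 2*(0)*conj(1) + 3*(-3)*conj(1) + 3*(-3)*conj(-1)]
      = (1/12)[(9) + (-1) + (-8) + (0) + (-9) + (9)] = 0/12 = 0
  <chi_rho, chi_4> = (1/12)[1*(9)*conj(1) + 1*(1)*conj(-1) + 2*(4)*conj(-1) + 2*(0)*conj(1) + 3*(-3)*conj(-1) + 3*(-3)*conj(1)]
      = (1/12)[(9) + (-1) + (-8) + (0) + (9) + (-9)] = 0/12 = 0
  <chi_rho, chi_5> = (1/12)[1*(9)*conj(2) + 1*(1)*conj(-2) + 2*(4)*conj(1) + 2*(0)*conj(-1) + 3*(-3)*conj(0) + 3*(-3)*conj(0)]
      = (1/12)[(18) + (-2) + (8) + (0) + (0) + (0)] = 24/12 = 2
  <chi_rho, chi_6> = (1/12)[1*(9)*conj(2) + 1*(1)*conj(2) + 2*(4)*conj(-1) + 2*(0)*conj(-1) + 3*(-3)*conj(0) + 3*(-3)*conj(0)]
      = (1/12)[(18) + (2) + (-8) + (0) + (0) + (0)] = 12/12 = 1
Dimension check: dim(rho) = sum (mult * dim) = 0*1 + 3*1 + 0*1 + 0*1 + 2*2 + 1*2 = 9 = chi_rho(e) = 9.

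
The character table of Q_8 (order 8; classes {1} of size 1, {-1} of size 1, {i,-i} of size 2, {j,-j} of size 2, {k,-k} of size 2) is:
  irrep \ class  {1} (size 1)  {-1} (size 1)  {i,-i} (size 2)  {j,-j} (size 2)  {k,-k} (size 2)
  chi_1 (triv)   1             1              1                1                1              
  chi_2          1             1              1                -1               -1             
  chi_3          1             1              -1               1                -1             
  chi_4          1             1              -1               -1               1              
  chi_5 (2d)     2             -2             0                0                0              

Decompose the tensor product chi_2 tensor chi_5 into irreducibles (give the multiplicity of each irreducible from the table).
chi_2 tensor chi_5 = chi_5 (all other irreducibles have multiplicity 0).

Solution. The character of a tensor product is the pointwise product (chi_2 * chi_5)(C) = chi_2(C) * chi_5(C):
  {1}: (1)*(2), {-1}: (1)*(-2), {i,-i}: (1)*(0), {j,-j}: (-1)*(0), {k,-k}: (-1)*(0)
so (chi_2 * chi_5) takes values
  {1} -> 2, {-1} -> -2, {i,-i} -> 0, {j,-j} -> 0, {k,-k} -> 0.
Now take the inner product of this character with each irreducible chi from the table, <chi_2*chi_5, chi> = (1/8) sum_C |C| (chi_2*chi_5)(C) conj(chi(C)):
  <chi_2*chi_5, chi_1> = (1/8)[1*(2)*conj(1) + 1*(-2)*conj(1) + 2*(0)*conj(1) + 2*(0)*conj(1) + 2*(0)*conj(1)]
      = (1/8)[(2) + (-2) + (0) + (0) + (0)] = 0/8 = 0
  <chi_2*chi_5, chi_2> = (1/8)[1*(2)*conj(1) + 1*(-2)*conj(1) + 2*(0)*conj(1) + 2*(0)*conj(-1) + 2*(0)*conj(-1)]
      = (1/8)[(2) + (-2) + (0) + (0) + (0)] = 0/8 = 0
  <chi_2*chi_5, chi_3> = (1/8)[1*(2)*conj(1) + 1*(-2)*conj(1) + 2*(0)*conj(-1) + 2*(0)*conj(1) + 2*(0)*conj(-1)]
      = (1/8)[(2) + (-2) + (0) + (0) + (0)] = 0/8 = 0
  <chi_2*chi_5, chi_4> = (1/8)[1*(2)*conj(1) + 1*(-2)*conj(1) + 2*(0)*conj(-1) + 2*(0)*conj(-1) + 2*(0)*conj(1)]
      = (1/8)[(2) + (-2) + (0) + (0) + (0)] = 0/8 = 0
  <chi_2*chi_5, chi_5> = (1/8)[1*(2)*conj(2) + 1*(-2)*conj(-2) + 2*(0)*conj(0) + 2*(0)*conj(0) + 2*(0)*conj(0)]
      = (1/8)[(4) + (4) + (0) + (0) + (0)] = 8/8 = 1
Hence the multiplicities are chi_5: 1. Dimension check: dim(chi_2)*dim(chi_5) = 1*2 = 2 and sum (mult * dim) = 1*2 = 2.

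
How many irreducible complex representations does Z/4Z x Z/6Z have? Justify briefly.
24

Why: The number of irreducible complex representations of a finite group equals its number of conjugacy classes. Z/4Z x Z/6Z is abelian of order 24, so every element is its own conjugacy class: 24 classes, so Z/4Z x Z/6Z (order 24) has exactly 24 irreducible complex representations.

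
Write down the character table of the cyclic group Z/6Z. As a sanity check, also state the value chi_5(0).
Character table of Z/6Z (irreps indexed chi_0,...,chi_5 with chi_k(m) = zeta_6^(k*m), zeta_6 = exp(2*pi*i/6)):
  irrep \ class  {0} (size 1)  {1} (size 1)    {2} (size 1)    {3} (size 1)  {4} (size 1)    {5} (size 1)  
  chi_0          1             1               1               1             1               1             
  chi_1          1             exp(I*pi/3)     exp(2*I*pi/3)   -1            exp(-2*I*pi/3)  exp(-I*pi/3)  
  chi_2          1             exp(2*I*pi/3)   exp(-2*I*pi/3)  1             exp(2*I*pi/3)   exp(-2*I*pi/3)
  chi_3          1             -1              1               -1            1               -1            
  chi_4          1             exp(-2*I*pi/3)  exp(2*I*pi/3)   1             exp(-2*I*pi/3)  exp(2*I*pi/3) 
  chi_5          1             exp(-I*pi/3)    exp(-2*I*pi/3)  -1            exp(2*I*pi/3)   exp(I*pi/3)   

Spot check: chi_5(0) = zeta_6^(5*0) = zeta_6^0 = 1.

Reasoning: Z/6Z is abelian, so all 6 irreducible complex representations are 1-dimensional. They are given by chi_k(m) = zeta_6^(k*m) for k = 0,...,5. Row orthogonality: sum_m chi_k(m) conj(chi_l(m)) = 6 * [k = l].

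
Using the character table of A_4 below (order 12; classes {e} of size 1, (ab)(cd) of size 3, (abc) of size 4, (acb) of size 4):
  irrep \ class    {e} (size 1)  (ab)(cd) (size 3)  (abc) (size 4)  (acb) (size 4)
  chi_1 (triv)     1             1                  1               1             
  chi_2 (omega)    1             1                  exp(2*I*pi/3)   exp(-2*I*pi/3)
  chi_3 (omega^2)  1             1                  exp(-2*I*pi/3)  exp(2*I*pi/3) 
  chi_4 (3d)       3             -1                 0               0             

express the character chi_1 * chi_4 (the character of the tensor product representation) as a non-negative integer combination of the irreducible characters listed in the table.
chi_1 tensor chi_4 = chi_4 (all other irreducibles have multiplicity 0).

Why: The character of a tensor product is the pointwise product (chi_1 * chi_4)(C) = chi_1(C) * chi_4(C):
  {e}: (1)*(3), (ab)(cd): (1)*(-1), (abc): (1)*(0), (acb): (1)*(0)
so (chi_1 * chi_4) takes values
  {e} -> 3, (ab)(cd) -> -1, (abc) -> 0, (acb) -> 0.
Now take the inner product of this character with each irreducible chi from the table, <chi_1*chi_4, chi> = (1/12) sum_C |C| (chi_1*chi_4)(C) conj(chi(C)):
  <chi_1*chi_4, chi_1> = (1/12)[1*(3)*conj(1) + 3*(-1)*conj(1) + 4*(0)*conj(1) + 4*(0)*conj(1)]
      = (1/12)[(3) + (-3) + (0) + (0)] = 0/12 = 0
  <chi_1*chi_4, chi_2> = (1/12)[1*(3)*conj(1) + 3*(-1)*conj(1) + 4*(0)*conj(exp(2*I*pi/3)) + 4*(0)*conj(exp(-2*I*pi/3))]
      = (1/12)[(3) + (-3) + (0) + (0)] = 0/12 = 0
  <chi_1*chi_4, chi_3> = (1/12)[1*(3)*conj(1) + 3*(-1)*conj(1) + 4*(0)*conj(exp(-2*I*pi/3)) + 4*(0)*conj(exp(2*I*pi/3))]
      = (1/12)[(3) + (-3) + (0) + (0)] = 0/12 = 0
  <chi_1*chi_4, chi_4> = (1/12)[1*(3)*conj(3) + 3*(-1)*conj(-1) + 4*(0)*conj(0) + 4*(0)*conj(0)]
      = (1/12)[(9) + (3) + (0) + (0)] = 12/12 = 1
(Exp terms are combined using exp(i*s)*conj(exp(i*t)) = exp(i*(s-t)), and sums of them are collapsed using the identity that for every m > 1 the m distinct m-th roots of unity sum to 0, e.g. 1 + exp(2*I*pi/3) + exp(-2*I*pi/3) = 0.)
Hence the multiplicities are chi_4: 1. Dimension check: dim(chi_1)*dim(chi_4) = 1*3 = 3 and sum (mult * dim) = 1*3 = 3.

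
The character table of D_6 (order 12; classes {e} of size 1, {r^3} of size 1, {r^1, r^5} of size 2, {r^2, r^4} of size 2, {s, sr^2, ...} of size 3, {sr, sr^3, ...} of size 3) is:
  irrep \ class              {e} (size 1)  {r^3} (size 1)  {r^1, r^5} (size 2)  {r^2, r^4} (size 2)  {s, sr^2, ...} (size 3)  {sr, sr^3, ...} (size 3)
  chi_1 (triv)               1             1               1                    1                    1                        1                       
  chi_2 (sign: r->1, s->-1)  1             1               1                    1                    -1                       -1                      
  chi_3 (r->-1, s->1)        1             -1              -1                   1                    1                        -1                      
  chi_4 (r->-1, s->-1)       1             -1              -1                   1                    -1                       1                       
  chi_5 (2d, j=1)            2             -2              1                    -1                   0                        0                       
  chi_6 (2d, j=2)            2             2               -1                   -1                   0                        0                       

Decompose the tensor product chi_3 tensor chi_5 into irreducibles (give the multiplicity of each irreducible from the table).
chi_3 tensor chi_5 = chi_6 (all other irreducibles have multiplicity 0).

Explanation: The character of a tensor product is the pointwise product (chi_3 * chi_5)(C) = chi_3(C) * chi_5(C):
  {e}: (1)*(2), {r^3}: (-1)*(-2), {r^1, r^5}: (-1)*(1), {r^2, r^4}: (1)*(-1), {s, sr^2, ...}: (1)*(0), {sr, sr^3, ...}: (-1)*(0)
so (chi_3 * chi_5) takes values
  {e} -> 2, {r^3} -> 2, {r^1, r^5} -> -1, {r^2, r^4} -> -1, {s, sr^2, ...} -> 0, {sr, sr^3, ...} -> 0.
Now take the inner product of this character with each irreducible chi from the table, <chi_3*chi_5, chi> = (1/12) sum_C |C| (chi_3*chi_5)(C) conj(chi(C)):
  <chi_3*chi_5, chi_1> = (1/12)[1*(2)*conj(1) + 1*(2)*conj(1) + 2*(-1)*conj(1) + 2*(-1)*conj(1) + 3*(0)*conj(1) + 3*(0)*conj(1)]
      = (1/12)[(2) + (2) + (-2) + (-2) + (0) + (0)] = 0/12 = 0
  <chi_3*chi_5, chi_2> = (1/12)[1*(2)*conj(1) + 1*(2)*conj(1) + 2*(-1)*conj(1) + 2*(-1)*conj(1) + 3*(0)*conj(-1) + 3*(0)*conj(-1)]
      = (1/12)[(2) + (2) + (-2) + (-2) + (0) + (0)] = 0/12 = 0
  <chi_3*chi_5, chi_3> = (1/12)[1*(2)*conj(1) + 1*(2)*conj(-1) + 2*(-1)*conj(-1) + 2*(-1)*conj(1) + 3*(0)*conj(1) + 3*(0)*conj(-1)]
      = (1/12)[(2) + (-2) + (2) + (-2) + (0) + (0)] = 0/12 = 0
  <chi_3*chi_5, chi_4> = (1/12)[1*(2)*conj(1) + 1*(2)*conj(-1) + 2*(-1)*conj(-1) + 2*(-1)*conj(1) + 3*(0)*conj(-1) + 3*(0)*conj(1)]
      = (1/12)[(2) + (-2) + (2) + (-2) + (0) + (0)] = 0/12 = 0
  <chi_3*chi_5, chi_5> = (1/12)[1*(2)*conj(2) + 1*(2)*conj(-2) + 2*(-1)*conj(1) + 2*(-1)*conj(-1) + 3*(0)*conj(0) + 3*(0)*conj(0)]
      = (1/12)[(4) + (-4) + (-2) + (2) + (0) + (0)] = 0/12 = 0
  <chi_3*chi_5, chi_6> = (1/12)[1*(2)*conj(2) + 1*(2)*conj(2) + 2*(-1)*conj(-1) + 2*(-1)*conj(-1) + 3*(0)*conj(0) + 3*(0)*conj(0)]
      = (1/12)[(4) + (4) + (2) + (2) + (0) + (0)] = 12/12 = 1
Hence the multiplicities are chi_6: 1. Dimension check: dim(chi_3)*dim(chi_5) = 1*2 = 2 and sum (mult * dim) = 1*2 = 2.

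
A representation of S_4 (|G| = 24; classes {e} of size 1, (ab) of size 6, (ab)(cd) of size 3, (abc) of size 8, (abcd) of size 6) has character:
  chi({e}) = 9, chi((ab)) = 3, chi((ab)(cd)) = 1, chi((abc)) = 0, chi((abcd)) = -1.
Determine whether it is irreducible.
Not irreducible (reducible): <chi, chi> = 6 > 1.

Details: <chi, chi> = (1/|G|) sum_C |C| * |chi(C)|^2 = (1/24)[1*|9|^2 + 6*|3|^2 + 3*|1|^2 + 8*|0|^2 + 6*|-1|^2]
  = (1/24)[(81) + (54) + (3) + (0) + (6)] = 144/24 = 6.
A character is irreducible iff <chi, chi> = 1, so this representation is reducible.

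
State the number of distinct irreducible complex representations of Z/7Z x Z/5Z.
35

Proof sketch: The number of irreducible complex representations of a finite group equals its number of conjugacy classes. Z/7Z x Z/5Z is abelian of order 35, so every element is its own conjugacy class: 35 classes, so Z/7Z x Z/5Z (order 35) has exactly 35 irreducible complex representations.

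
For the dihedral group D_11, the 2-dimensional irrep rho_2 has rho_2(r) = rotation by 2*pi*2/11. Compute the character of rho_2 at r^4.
chi_{rho_2}(r^4) = 2*cos(2*pi*2*4/11) = -2*cos(5*pi/11)

Working: rho_2(r^4) is rotation by angle 2*pi*2*4/11, whose trace is 2*cos(2*pi*2*4/11) = -2*cos(5*pi/11).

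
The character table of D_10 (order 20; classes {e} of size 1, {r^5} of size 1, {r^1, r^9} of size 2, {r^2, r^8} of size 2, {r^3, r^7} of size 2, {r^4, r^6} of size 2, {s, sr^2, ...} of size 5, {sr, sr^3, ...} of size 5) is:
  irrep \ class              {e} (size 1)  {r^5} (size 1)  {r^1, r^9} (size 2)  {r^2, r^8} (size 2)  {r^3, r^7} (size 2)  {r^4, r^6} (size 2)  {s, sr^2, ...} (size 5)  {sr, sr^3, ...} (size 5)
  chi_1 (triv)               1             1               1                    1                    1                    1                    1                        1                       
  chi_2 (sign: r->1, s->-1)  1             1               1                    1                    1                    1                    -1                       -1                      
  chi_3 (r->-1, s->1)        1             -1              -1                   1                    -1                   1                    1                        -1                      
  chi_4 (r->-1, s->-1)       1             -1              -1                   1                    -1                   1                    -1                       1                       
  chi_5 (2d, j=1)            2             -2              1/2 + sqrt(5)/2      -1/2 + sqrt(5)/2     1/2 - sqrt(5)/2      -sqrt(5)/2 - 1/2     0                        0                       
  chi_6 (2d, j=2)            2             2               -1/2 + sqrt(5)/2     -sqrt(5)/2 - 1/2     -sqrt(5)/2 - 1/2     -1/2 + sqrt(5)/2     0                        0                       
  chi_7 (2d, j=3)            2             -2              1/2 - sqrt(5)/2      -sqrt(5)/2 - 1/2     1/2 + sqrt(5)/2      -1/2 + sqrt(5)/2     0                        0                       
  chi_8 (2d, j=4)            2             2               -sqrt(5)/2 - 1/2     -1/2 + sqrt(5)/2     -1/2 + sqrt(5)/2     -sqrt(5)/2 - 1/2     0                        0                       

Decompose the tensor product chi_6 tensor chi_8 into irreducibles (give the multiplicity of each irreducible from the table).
chi_6 tensor chi_8 = chi_6 + chi_8 (all other irreducibles have multiplicity 0).

Details: The character of a tensor product is the pointwise product (chi_6 * chi_8)(C) = chi_6(C) * chi_8(C):
  {e}: (2)*(2), {r^5}: (2)*(2), {r^1, r^9}: (-1/2 + sqrt(5)/2)*(-sqrt(5)/2 - 1/2), {r^2, r^8}: (-sqrt(5)/2 - 1/2)*(-1/2 + sqrt(5)/2), {r^3, r^7}: (-sqrt(5)/2 - 1/2)*(-1/2 + sqrt(5)/2), {r^4, r^6}: (-1/2 + sqrt(5)/2)*(-sqrt(5)/2 - 1/2), {s, sr^2, ...}: (0)*(0), {sr, sr^3, ...}: (0)*(0)
so (chi_6 * chi_8) takes values
  {e} -> 4, {r^5} -> 4, {r^1, r^9} -> -1, {r^2, r^8} -> -1, {r^3, r^7} -> -1, {r^4, r^6} -> -1, {s, sr^2, ...} -> 0, {sr, sr^3, ...} -> 0.
Now take the inner product of this character with each irreducible chi from the table, <chi_6*chi_8, chi> = (1/20) sum_C |C| (chi_6*chi_8)(C) conj(chi(C)):
  <chi_6*chi_8, chi_1> = (1/20)[1*(4)*conj(1) + 1*(4)*conj(1) + 2*(-1)*conj(1) + 2*(-1)*conj(1) + 2*(-1)*conj(1) + 2*(-1)*conj(1) + 5*(0)*conj(1) + 5*(0)*conj(1)]
      = (1/20)[(4) + (4) + (-2) + (-2) + (-2) + (-2) + (0) + (0)] = 0/20 = 0
  <chi_6*chi_8, chi_2> = (1/20)[1*(4)*conj(1) + 1*(4)*conj(1) + 2*(-1)*conj(1) + 2*(-1)*conj(1) + 2*(-1)*conj(1) + 2*(-1)*conj(1) + 5*(0)*conj(-1) + 5*(0)*conj(-1)]
      = (1/20)[(4) + (4) + (-2) + (-2) + (-2) + (-2) + (0) + (0)] = 0/20 = 0
  <chi_6*chi_8, chi_3> = (1/20)[1*(4)*conj(1) + 1*(4)*conj(-1) + 2*(-1)*conj(-1) + 2*(-1)*conj(1) + 2*(-1)*conj(-1) + 2*(-1)*conj(1) + 5*(0)*conj(1) + 5*(0)*conj(-1)]
      = (1/20)[(4) + (-4) + (2) + (-2) + (2) + (-2) + (0) + (0)] = 0/20 = 0
  <chi_6*chi_8, chi_4> = (1/20)[1*(4)*conj(1) + 1*(4)*conj(-1) + 2*(-1)*conj(-1) + 2*(-1)*conj(1) + 2*(-1)*conj(-1) + 2*(-1)*conj(1) + 5*(0)*conj(-1) + 5*(0)*conj(1)]
      = (1/20)[(4) + (-4) + (2) + (-2) + (2) + (-2) + (0) + (0)] = 0/20 = 0
  <chi_6*chi_8, chi_5> = (1/20)[1*(4)*conj(2) + 1*(4)*conj(-2) + 2*(-1)*conj(1/2 + sqrt(5)/2) + 2*(-1)*conj(-1/2 + sqrt(5)/2) + 2*(-1)*conj(1/2 - sqrt(5)/2) + 2*(-1)*conj(-sqrt(5)/2 - 1/2) + 5*(0)*conj(0) + 5*(0)*conj(0)]
      = (1/20)[(8) + (-8) + (-sqrt(5) - 1) + (1 - sqrt(5)) + (-1 + sqrt(5)) + (1 + sqrt(5)) + (0) + (0)] = 0/20 = 0
  <chi_6*chi_8, chi_6> = (1/20)[1*(4)*conj(2) + 1*(4)*conj(2) + 2*(-1)*conj(-1/2 + sqrt(5)/2) + 2*(-1)*conj(-sqrt(5)/2 - 1/2) + 2*(-1)*conj(-sqrt(5)/2 - 1/2) + 2*(-1)*conj(-1/2 + sqrt(5)/2) + 5*(0)*conj(0) + 5*(0)*conj(0)]
      = (1/20)[(8) + (8) + (1 - sqrt(5)) + (1 + sqrt(5)) + (1 + sqrt(5)) + (1 - sqrt(5)) + (0) + (0)] = 20/20 = 1
  <chi_6*chi_8, chi_7> = (1/20)[1*(4)*conj(2) + 1*(4)*conj(-2) + 2*(-1)*conj(1/2 - sqrt(5)/2) + 2*(-1)*conj(-sqrt(5)/2 - 1/2) + 2*(-1)*conj(1/2 + sqrt(5)/2) + 2*(-1)*conj(-1/2 + sqrt(5)/2) + 5*(0)*conj(0) + 5*(0)*conj(0)]
      = (1/20)[(8) + (-8) + (-1 + sqrt(5)) + (1 + sqrt(5)) + (-sqrt(5) - 1) + (1 - sqrt(5)) + (0) + (0)] = 0/20 = 0
  <chi_6*chi_8, chi_8> = (1/20)[1*(4)*conj(2) + 1*(4)*conj(2) + 2*(-1)*conj(-sqrt(5)/2 - 1/2) + 2*(-1)*conj(-1/2 + sqrt(5)/2) + 2*(-1)*conj(-1/2 + sqrt(5)/2) + 2*(-1)*conj(-sqrt(5)/2 - 1/2) + 5*(0)*conj(0) + 5*(0)*conj(0)]
      = (1/20)[(8) + (8) + (1 + sqrt(5)) + (1 - sqrt(5)) + (1 - sqrt(5)) + (1 + sqrt(5)) + (0) + (0)] = 20/20 = 1
Hence the multiplicities are chi_6: 1, chi_8: 1. Dimension check: dim(chi_6)*dim(chi_8) = 2*2 = 4 and sum (mult * dim) = 1*2 + 1*2 = 4.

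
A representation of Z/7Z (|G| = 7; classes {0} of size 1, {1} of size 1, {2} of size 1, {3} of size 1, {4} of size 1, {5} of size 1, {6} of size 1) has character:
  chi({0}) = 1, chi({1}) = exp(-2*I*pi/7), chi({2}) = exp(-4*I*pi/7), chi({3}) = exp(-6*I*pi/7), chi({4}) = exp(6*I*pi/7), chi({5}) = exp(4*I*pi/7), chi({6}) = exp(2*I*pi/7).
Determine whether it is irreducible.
Irreducible: <chi, chi> = 1.

Justification: <chi, chi> = (1/|G|) sum_C |C| * |chi(C)|^2 = (1/7)[1*|1|^2 + 1*|exp(-2*I*pi/7)|^2 + 1*|exp(-4*I*pi/7)|^2 + 1*|exp(-6*I*pi/7)|^2 + 1*|exp(6*I*pi/7)|^2 + 1*|exp(4*I*pi/7)|^2 + 1*|exp(2*I*pi/7)|^2]
  = (1/7)[(1) + (1) + (1) + (1) + (1) + (1) + (1)] = 7/7 = 1.
(Exp terms are combined using exp(i*s)*conj(exp(i*t)) = exp(i*(s-t)), and sums of them are collapsed using the identity that for every m > 1 the m distinct m-th roots of unity sum to 0, e.g. 1 + exp(2*I*pi/3) + exp(-2*I*pi/3) = 0.)
A character is irreducible iff <chi, chi> = 1, so this representation is irreducible.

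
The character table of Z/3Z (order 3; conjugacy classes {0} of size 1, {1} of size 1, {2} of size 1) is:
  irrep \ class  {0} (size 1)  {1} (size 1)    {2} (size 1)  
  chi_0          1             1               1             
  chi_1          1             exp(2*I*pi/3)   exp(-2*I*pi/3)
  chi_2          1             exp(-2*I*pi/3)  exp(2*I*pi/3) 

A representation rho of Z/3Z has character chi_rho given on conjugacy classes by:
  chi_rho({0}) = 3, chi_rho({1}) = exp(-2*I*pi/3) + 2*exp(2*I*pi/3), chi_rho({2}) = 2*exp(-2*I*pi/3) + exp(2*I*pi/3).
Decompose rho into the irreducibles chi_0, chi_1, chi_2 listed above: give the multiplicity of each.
Multiplicities: chi_0: 0, chi_1: 2, chi_2: 1.

Details: Use <chi_rho, chi> = (1/|G|) sum_C |C| * chi_rho(C) * conj(chi(C)) with |G| = 3 for each irreducible chi in the table:
  <chi_rho, chi_0> = (1/3)[1*(3)*conj(1) + 1*(exp(-2*I*pi/3) + 2*exp(2*I*pi/3))*conj(1) + 1*(2*exp(-2*I*pi/3) + exp(2*I*pi/3))*conj(1)]
      = (1/3)[(3) + (exp(-2*I*pi/3) + 2*exp(2*I*pi/3)) + (2*exp(-2*I*pi/3) + exp(2*I*pi/3))] = 0/3 = 0
  <chi_rho, chi_1> = (1/3)[1*(3)*conj(1) + 1*(exp(-2*I*pi/3) + 2*exp(2*I*pi/3))*conj(exp(2*I*pi/3)) + 1*(2*exp(-2*I*pi/3) + exp(2*I*pi/3))*conj(exp(-2*I*pi/3))]
      = (1/3)[(3) + (2 + exp(2*I*pi/3)) + (2 + exp(-2*I*pi/3))] = 6/3 = 2
  <chi_rho, chi_2> = (1/3)[1*(3)*conj(1) + 1*(exp(-2*I*pi/3) + 2*exp(2*I*pi/3))*conj(exp(-2*I*pi/3)) + 1*(2*exp(-2*I*pi/3) + exp(2*I*pi/3))*conj(exp(2*I*pi/3))]
      = (1/3)[(3) + (1 + 2*exp(-2*I*pi/3)) + (1 + 2*exp(2*I*pi/3))] = 3/3 = 1
(Exp terms are combined using exp(i*s)*conj(exp(i*t)) = exp(i*(s-t)), and sums of them are collapsed using the identity that for every m > 1 the m distinct m-th roots of unity sum to 0, e.g. 1 + exp(2*I*pi/3) + exp(-2*I*pi/3) = 0.)
Dimension check: dim(rho) = sum (mult * dim) = 0*1 + 2*1 + 1*1 = 3 = chi_rho(e) = 3.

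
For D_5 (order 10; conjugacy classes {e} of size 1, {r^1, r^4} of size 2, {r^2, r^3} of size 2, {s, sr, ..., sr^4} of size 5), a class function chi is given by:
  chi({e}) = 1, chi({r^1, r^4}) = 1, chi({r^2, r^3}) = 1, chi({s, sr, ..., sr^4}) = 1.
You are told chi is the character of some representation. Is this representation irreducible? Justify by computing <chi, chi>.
Irreducible: <chi, chi> = 1.

Justification: <chi, chi> = (1/|G|) sum_C |C| * |chi(C)|^2 = (1/10)[1*|1|^2 + 2*|1|^2 + 2*|1|^2 + 5*|1|^2]
  = (1/10)[(1) + (2) + (2) + (5)] = 10/10 = 1.
A character is irreducible iff <chi, chi> = 1, so this representation is irreducible.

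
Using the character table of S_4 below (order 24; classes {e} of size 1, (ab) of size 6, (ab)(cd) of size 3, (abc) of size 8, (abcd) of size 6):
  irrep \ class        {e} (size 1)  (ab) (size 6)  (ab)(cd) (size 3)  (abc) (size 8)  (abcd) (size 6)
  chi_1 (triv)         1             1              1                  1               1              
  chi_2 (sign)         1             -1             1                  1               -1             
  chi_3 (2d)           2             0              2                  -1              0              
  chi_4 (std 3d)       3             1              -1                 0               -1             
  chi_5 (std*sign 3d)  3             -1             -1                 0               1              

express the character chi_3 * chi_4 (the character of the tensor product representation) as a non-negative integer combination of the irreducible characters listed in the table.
chi_3 tensor chi_4 = chi_4 + chi_5 (all other irreducibles have multiplicity 0).

The character of a tensor product is the pointwise product (chi_3 * chi_4)(C) = chi_3(C) * chi_4(C):
  {e}: (2)*(3), (ab): (0)*(1), (ab)(cd): (2)*(-1), (abc): (-1)*(0), (abcd): (0)*(-1)
so (chi_3 * chi_4) takes values
  {e} -> 6, (ab) -> 0, (ab)(cd) -> -2, (abc) -> 0, (abcd) -> 0.
Now take the inner product of this character with each irreducible chi from the table, <chi_3*chi_4, chi> = (1/24) sum_C |C| (chi_3*chi_4)(C) conj(chi(C)):
  <chi_3*chi_4, chi_1> = (1/24)[1*(6)*conj(1) + 6*(0)*conj(1) + 3*(-2)*conj(1) + 8*(0)*conj(1) + 6*(0)*conj(1)]
      = (1/24)[(6) + (0) + (-6) + (0) + (0)] = 0/24 = 0
  <chi_3*chi_4, chi_2> = (1/24)[1*(6)*conj(1) + 6*(0)*conj(-1) + 3*(-2)*conj(1) + 8*(0)*conj(1) + 6*(0)*conj(-1)]
      = (1/24)[(6) + (0) + (-6) + (0) + (0)] = 0/24 = 0
  <chi_3*chi_4, chi_3> = (1/24)[1*(6)*conj(2) + 6*(0)*conj(0) + 3*(-2)*conj(2) + 8*(0)*conj(-1) + 6*(0)*conj(0)]
      = (1/24)[(12) + (0) + (-12) + (0) + (0)] = 0/24 = 0
  <chi_3*chi_4, chi_4> = (1/24)[1*(6)*conj(3) + 6*(0)*conj(1) + 3*(-2)*conj(-1) + 8*(0)*conj(0) + 6*(0)*conj(-1)]
      = (1/24)[(18) + (0) + (6) + (0) + (0)] = 24/24 = 1
  <chi_3*chi_4, chi_5> = (1/24)[1*(6)*conj(3) + 6*(0)*conj(-1) + 3*(-2)*conj(-1) + 8*(0)*conj(0) + 6*(0)*conj(1)]
      = (1/24)[(18) + (0) + (6) + (0) + (0)] = 24/24 = 1
Hence the multiplicities are chi_4: 1, chi_5: 1. Dimension check: dim(chi_3)*dim(chi_4) = 2*3 = 6 and sum (mult * dim) = 1*3 + 1*3 = 6.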